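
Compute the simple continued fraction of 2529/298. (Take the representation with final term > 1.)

[8; 2, 18, 8]

2529 = 8·298 + 145
298 = 2·145 + 8
145 = 18·8 + 1
8 = 8·1 + 0  (stop)
So 2529/298 = [8; 2, 18, 8].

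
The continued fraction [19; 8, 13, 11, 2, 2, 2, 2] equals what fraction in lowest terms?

669085/34987

Using pₖ = aₖpₖ₋₁ + pₖ₋₂ and qₖ = aₖqₖ₋₁ + qₖ₋₂:
  k=0: a=19, p=19, q=1
  k=1: a=8, p=153, q=8
  k=2: a=13, p=2008, q=105
  k=3: a=11, p=22241, q=1163
  k=4: a=2, p=46490, q=2431
  k=5: a=2, p=115221, q=6025
  k=6: a=2, p=276932, q=14481
  k=7: a=2, p=669085, q=34987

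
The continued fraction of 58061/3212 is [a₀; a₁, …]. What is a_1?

58061 = 18·3212 + 245   →  a_0 = 18
3212 = 13·245 + 27   →  a_1 = 13

13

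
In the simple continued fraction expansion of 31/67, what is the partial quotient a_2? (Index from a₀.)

6

31 = 0·67 + 31   →  a_0 = 0
67 = 2·31 + 5   →  a_1 = 2
31 = 6·5 + 1   →  a_2 = 6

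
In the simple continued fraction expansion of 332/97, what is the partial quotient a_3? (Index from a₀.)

332 = 3·97 + 41   →  a_0 = 3
97 = 2·41 + 15   →  a_1 = 2
41 = 2·15 + 11   →  a_2 = 2
15 = 1·11 + 4   →  a_3 = 1

1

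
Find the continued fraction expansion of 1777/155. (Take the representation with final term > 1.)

[11; 2, 6, 1, 1, 5]

1777 = 11*155 + 72
155 = 2*72 + 11
72 = 6*11 + 6
11 = 1*6 + 5
6 = 1*5 + 1
5 = 5*1 + 0  (stop)
So 1777/155 = [11; 2, 6, 1, 1, 5].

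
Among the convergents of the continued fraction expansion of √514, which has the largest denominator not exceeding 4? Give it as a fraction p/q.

68/3

√514 = [22; 1, 2, 22, 2, 1, 44, …] (period length 6).
Convergents:
  p_0/q_0 = 22/1
  p_1/q_1 = 23/1
  p_2/q_2 = 68/3
  p_3/q_3 = 1519/67
q_2 = 3 ≤ 4 < 67 = q_3, so the answer is 68/3.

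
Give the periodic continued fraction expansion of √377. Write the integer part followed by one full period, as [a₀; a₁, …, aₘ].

a₀ = ⌊√377⌋ = 19.
With m₀=0, d₀=1 and mₖ₊₁ = dₖaₖ − mₖ, dₖ₊₁ = (n − mₖ₊₁²)/dₖ, aₖ₊₁ = ⌊(a₀+mₖ₊₁)/dₖ₊₁⌋:
  k=1: m=19, d=16, a=2
  k=2: m=13, d=13, a=2
  k=3: m=13, d=16, a=2
  k=4: m=19, d=1, a=38
d=1 and a=2a₀=38 at k=4, so the next step gives (m, d) = (19, 16) again — its k=1 value — and the period has length 4.

[19; 2, 2, 2, 38]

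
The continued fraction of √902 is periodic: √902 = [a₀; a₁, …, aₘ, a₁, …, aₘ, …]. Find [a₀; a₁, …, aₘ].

[30; 30, 60]

a₀ = ⌊√902⌋ = 30.
With m₀=0, d₀=1 and mₖ₊₁ = dₖaₖ − mₖ, dₖ₊₁ = (n − mₖ₊₁²)/dₖ, aₖ₊₁ = ⌊(a₀+mₖ₊₁)/dₖ₊₁⌋:
  k=1: m=30, d=2, a=30
  k=2: m=30, d=1, a=60
d=1 and a=2a₀=60 at k=2, so the next step gives (m, d) = (30, 2) again — its k=1 value — and the period has length 2.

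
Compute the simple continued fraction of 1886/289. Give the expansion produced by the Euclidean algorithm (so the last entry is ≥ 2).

1886 = 6·289 + 152
289 = 1·152 + 137
152 = 1·137 + 15
137 = 9·15 + 2
15 = 7·2 + 1
2 = 2·1 + 0  (stop)
So 1886/289 = [6; 1, 1, 9, 7, 2].

[6; 1, 1, 9, 7, 2]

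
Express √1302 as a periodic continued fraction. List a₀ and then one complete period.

[36; 12, 72]

a₀ = ⌊√1302⌋ = 36.
With m₀=0, d₀=1 and mₖ₊₁ = dₖaₖ − mₖ, dₖ₊₁ = (n − mₖ₊₁²)/dₖ, aₖ₊₁ = ⌊(a₀+mₖ₊₁)/dₖ₊₁⌋:
  k=1: m=36, d=6, a=12
  k=2: m=36, d=1, a=72
d=1 and a=2a₀=72 at k=2, so the next step gives (m, d) = (36, 6) again — its k=1 value — and the period has length 2.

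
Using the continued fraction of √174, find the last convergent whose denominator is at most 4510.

38003/2881

√174 = [13; 5, 4, 5, 26, …] (period length 4).
Convergents:
  p_0/q_0 = 13/1
  p_1/q_1 = 66/5
  p_2/q_2 = 277/21
  p_3/q_3 = 1451/110
  p_4/q_4 = 38003/2881
  p_5/q_5 = 191466/14515
q_4 = 2881 ≤ 4510 < 14515 = q_5, so the answer is 38003/2881.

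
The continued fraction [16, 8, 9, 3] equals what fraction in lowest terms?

3660/227

Fold from the inside: start with 3/1.
  9 + 1/3 = 28/3
  8 + 3/28 = 227/28
  16 + 28/227 = 3660/227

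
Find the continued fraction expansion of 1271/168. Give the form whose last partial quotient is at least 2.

1271 = 7×168 + 95
168 = 1×95 + 73
95 = 1×73 + 22
73 = 3×22 + 7
22 = 3×7 + 1
7 = 7×1 + 0  (stop)
So 1271/168 = [7; 1, 1, 3, 3, 7].

[7; 1, 1, 3, 3, 7]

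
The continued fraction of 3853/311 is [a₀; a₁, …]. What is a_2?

1

3853 = 12·311 + 121   →  a_0 = 12
311 = 2·121 + 69   →  a_1 = 2
121 = 1·69 + 52   →  a_2 = 1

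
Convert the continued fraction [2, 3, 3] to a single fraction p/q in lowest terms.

Using pₖ = aₖpₖ₋₁ + pₖ₋₂ and qₖ = aₖqₖ₋₁ + qₖ₋₂:
  k=0: a=2, p=2, q=1
  k=1: a=3, p=7, q=3
  k=2: a=3, p=23, q=10

23/10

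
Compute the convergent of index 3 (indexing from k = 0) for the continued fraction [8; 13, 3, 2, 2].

751/93

Using pₖ = aₖpₖ₋₁ + pₖ₋₂, qₖ = aₖqₖ₋₁ + qₖ₋₂ (with p₋₁=1, p₋₂=0, q₋₁=0, q₋₂=1):
  k=0: a=8, p=8, q=1
  k=1: a=13, p=105, q=13
  k=2: a=3, p=323, q=40
  k=3: a=2, p=751, q=93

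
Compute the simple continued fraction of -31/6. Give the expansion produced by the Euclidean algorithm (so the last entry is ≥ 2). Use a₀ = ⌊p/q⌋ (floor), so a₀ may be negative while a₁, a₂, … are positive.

[-6; 1, 5]

-31 = -6*6 + 5
6 = 1*5 + 1
5 = 5*1 + 0  (stop)
So -31/6 = [-6; 1, 5].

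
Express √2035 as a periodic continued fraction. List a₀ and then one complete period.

[45; 9, 90]

a₀ = ⌊√2035⌋ = 45.
With m₀=0, d₀=1 and mₖ₊₁ = dₖaₖ − mₖ, dₖ₊₁ = (n − mₖ₊₁²)/dₖ, aₖ₊₁ = ⌊(a₀+mₖ₊₁)/dₖ₊₁⌋:
  k=1: m=45, d=10, a=9
  k=2: m=45, d=1, a=90
d=1 and a=2a₀=90 at k=2, so the next step gives (m, d) = (45, 10) again — its k=1 value — and the period has length 2.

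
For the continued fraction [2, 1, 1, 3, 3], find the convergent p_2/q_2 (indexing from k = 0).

Using pₖ = aₖpₖ₋₁ + pₖ₋₂, qₖ = aₖqₖ₋₁ + qₖ₋₂ (with p₋₁=1, p₋₂=0, q₋₁=0, q₋₂=1):
  k=0: a=2, p=2, q=1
  k=1: a=1, p=3, q=1
  k=2: a=1, p=5, q=2

5/2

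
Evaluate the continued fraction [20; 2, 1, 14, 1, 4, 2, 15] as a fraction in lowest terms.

160629/7897

Using pₖ = aₖpₖ₋₁ + pₖ₋₂ and qₖ = aₖqₖ₋₁ + qₖ₋₂:
  k=0: a=20, p=20, q=1
  k=1: a=2, p=41, q=2
  k=2: a=1, p=61, q=3
  k=3: a=14, p=895, q=44
  k=4: a=1, p=956, q=47
  k=5: a=4, p=4719, q=232
  k=6: a=2, p=10394, q=511
  k=7: a=15, p=160629, q=7897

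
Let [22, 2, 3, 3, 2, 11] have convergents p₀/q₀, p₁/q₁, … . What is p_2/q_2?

157/7

Using pₖ = aₖpₖ₋₁ + pₖ₋₂, qₖ = aₖqₖ₋₁ + qₖ₋₂ (with p₋₁=1, p₋₂=0, q₋₁=0, q₋₂=1):
  k=0: a=22, p=22, q=1
  k=1: a=2, p=45, q=2
  k=2: a=3, p=157, q=7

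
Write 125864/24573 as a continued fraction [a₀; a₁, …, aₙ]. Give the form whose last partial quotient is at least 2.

[5; 8, 5, 6, 5, 1, 1, 8]

125864 = 5·24573 + 2999
24573 = 8·2999 + 581
2999 = 5·581 + 94
581 = 6·94 + 17
94 = 5·17 + 9
17 = 1·9 + 8
9 = 1·8 + 1
8 = 8·1 + 0  (stop)
So 125864/24573 = [5; 8, 5, 6, 5, 1, 1, 8].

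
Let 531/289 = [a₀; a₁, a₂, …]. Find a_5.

2

531 = 1·289 + 242   →  a_0 = 1
289 = 1·242 + 47   →  a_1 = 1
242 = 5·47 + 7   →  a_2 = 5
47 = 6·7 + 5   →  a_3 = 6
7 = 1·5 + 2   →  a_4 = 1
5 = 2·2 + 1   →  a_5 = 2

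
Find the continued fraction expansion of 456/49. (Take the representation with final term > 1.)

456 = 9*49 + 15
49 = 3*15 + 4
15 = 3*4 + 3
4 = 1*3 + 1
3 = 3*1 + 0  (stop)
So 456/49 = [9; 3, 3, 1, 3].

[9; 3, 3, 1, 3]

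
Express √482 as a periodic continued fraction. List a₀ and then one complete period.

a₀ = ⌊√482⌋ = 21.
With m₀=0, d₀=1 and mₖ₊₁ = dₖaₖ − mₖ, dₖ₊₁ = (n − mₖ₊₁²)/dₖ, aₖ₊₁ = ⌊(a₀+mₖ₊₁)/dₖ₊₁⌋:
  k=1: m=21, d=41, a=1
  k=2: m=20, d=2, a=20
  k=3: m=20, d=41, a=1
  k=4: m=21, d=1, a=42
d=1 and a=2a₀=42 at k=4, so the next step gives (m, d) = (21, 41) again — its k=1 value — and the period has length 4.

[21; 1, 20, 1, 42]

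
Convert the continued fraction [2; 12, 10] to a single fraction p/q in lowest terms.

252/121

Fold from the inside: start with 10/1.
  12 + 1/10 = 121/10
  2 + 10/121 = 252/121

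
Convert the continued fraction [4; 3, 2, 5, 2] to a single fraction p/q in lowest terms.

Using pₖ = aₖpₖ₋₁ + pₖ₋₂ and qₖ = aₖqₖ₋₁ + qₖ₋₂:
  k=0: a=4, p=4, q=1
  k=1: a=3, p=13, q=3
  k=2: a=2, p=30, q=7
  k=3: a=5, p=163, q=38
  k=4: a=2, p=356, q=83

356/83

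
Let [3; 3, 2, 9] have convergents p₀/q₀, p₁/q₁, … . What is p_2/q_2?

Using pₖ = aₖpₖ₋₁ + pₖ₋₂, qₖ = aₖqₖ₋₁ + qₖ₋₂ (with p₋₁=1, p₋₂=0, q₋₁=0, q₋₂=1):
  k=0: a=3, p=3, q=1
  k=1: a=3, p=10, q=3
  k=2: a=2, p=23, q=7

23/7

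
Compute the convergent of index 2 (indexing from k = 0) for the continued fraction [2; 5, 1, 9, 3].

13/6

Using pₖ = aₖpₖ₋₁ + pₖ₋₂, qₖ = aₖqₖ₋₁ + qₖ₋₂ (with p₋₁=1, p₋₂=0, q₋₁=0, q₋₂=1):
  k=0: a=2, p=2, q=1
  k=1: a=5, p=11, q=5
  k=2: a=1, p=13, q=6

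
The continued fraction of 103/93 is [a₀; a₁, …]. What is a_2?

103 = 1·93 + 10   →  a_0 = 1
93 = 9·10 + 3   →  a_1 = 9
10 = 3·3 + 1   →  a_2 = 3

3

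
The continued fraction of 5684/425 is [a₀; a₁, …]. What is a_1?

2

5684 = 13·425 + 159   →  a_0 = 13
425 = 2·159 + 107   →  a_1 = 2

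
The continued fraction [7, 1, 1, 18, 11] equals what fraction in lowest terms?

3073/409

Using pₖ = aₖpₖ₋₁ + pₖ₋₂ and qₖ = aₖqₖ₋₁ + qₖ₋₂:
  k=0: a=7, p=7, q=1
  k=1: a=1, p=8, q=1
  k=2: a=1, p=15, q=2
  k=3: a=18, p=278, q=37
  k=4: a=11, p=3073, q=409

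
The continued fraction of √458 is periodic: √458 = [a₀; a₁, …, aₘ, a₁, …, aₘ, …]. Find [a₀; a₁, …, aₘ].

[21; 2, 2, 42]

a₀ = ⌊√458⌋ = 21.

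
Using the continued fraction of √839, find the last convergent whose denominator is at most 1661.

√839 = [28; 1, 27, 1, 56, …] (period length 4).
Convergents:
  p_0/q_0 = 28/1
  p_1/q_1 = 29/1
  p_2/q_2 = 811/28
  p_3/q_3 = 840/29
  p_4/q_4 = 47851/1652
  p_5/q_5 = 48691/1681
q_4 = 1652 ≤ 1661 < 1681 = q_5, so the answer is 47851/1652.

47851/1652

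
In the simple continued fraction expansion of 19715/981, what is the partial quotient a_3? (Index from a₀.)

15

19715 = 20·981 + 95   →  a_0 = 20
981 = 10·95 + 31   →  a_1 = 10
95 = 3·31 + 2   →  a_2 = 3
31 = 15·2 + 1   →  a_3 = 15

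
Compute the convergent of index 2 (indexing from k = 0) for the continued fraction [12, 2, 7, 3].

187/15

Using pₖ = aₖpₖ₋₁ + pₖ₋₂, qₖ = aₖqₖ₋₁ + qₖ₋₂ (with p₋₁=1, p₋₂=0, q₋₁=0, q₋₂=1):
  k=0: a=12, p=12, q=1
  k=1: a=2, p=25, q=2
  k=2: a=7, p=187, q=15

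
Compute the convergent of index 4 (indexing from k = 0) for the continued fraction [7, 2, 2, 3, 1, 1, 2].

163/22

Using pₖ = aₖpₖ₋₁ + pₖ₋₂, qₖ = aₖqₖ₋₁ + qₖ₋₂ (with p₋₁=1, p₋₂=0, q₋₁=0, q₋₂=1):
  k=0: a=7, p=7, q=1
  k=1: a=2, p=15, q=2
  k=2: a=2, p=37, q=5
  k=3: a=3, p=126, q=17
  k=4: a=1, p=163, q=22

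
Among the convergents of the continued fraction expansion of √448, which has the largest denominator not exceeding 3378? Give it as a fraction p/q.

√448 = [21; 6, 42, …] (period length 2).
Convergents:
  p_0/q_0 = 21/1
  p_1/q_1 = 127/6
  p_2/q_2 = 5355/253
  p_3/q_3 = 32257/1524
  p_4/q_4 = 1360149/64261
q_3 = 1524 ≤ 3378 < 64261 = q_4, so the answer is 32257/1524.

32257/1524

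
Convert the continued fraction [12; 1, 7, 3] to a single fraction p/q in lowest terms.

322/25

Using pₖ = aₖpₖ₋₁ + pₖ₋₂ and qₖ = aₖqₖ₋₁ + qₖ₋₂:
  k=0: a=12, p=12, q=1
  k=1: a=1, p=13, q=1
  k=2: a=7, p=103, q=8
  k=3: a=3, p=322, q=25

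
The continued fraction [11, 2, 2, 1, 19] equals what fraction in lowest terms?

1577/138

Using pₖ = aₖpₖ₋₁ + pₖ₋₂ and qₖ = aₖqₖ₋₁ + qₖ₋₂:
  k=0: a=11, p=11, q=1
  k=1: a=2, p=23, q=2
  k=2: a=2, p=57, q=5
  k=3: a=1, p=80, q=7
  k=4: a=19, p=1577, q=138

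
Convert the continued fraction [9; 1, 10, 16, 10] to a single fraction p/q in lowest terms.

Fold from the inside: start with 10/1.
  16 + 1/10 = 161/10
  10 + 10/161 = 1620/161
  1 + 161/1620 = 1781/1620
  9 + 1620/1781 = 17649/1781

17649/1781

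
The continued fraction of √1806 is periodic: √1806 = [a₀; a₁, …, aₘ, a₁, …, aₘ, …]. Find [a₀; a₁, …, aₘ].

[42; 2, 84]

a₀ = ⌊√1806⌋ = 42.
With m₀=0, d₀=1 and mₖ₊₁ = dₖaₖ − mₖ, dₖ₊₁ = (n − mₖ₊₁²)/dₖ, aₖ₊₁ = ⌊(a₀+mₖ₊₁)/dₖ₊₁⌋:
  k=1: m=42, d=42, a=2
  k=2: m=42, d=1, a=84
d=1 and a=2a₀=84 at k=2, so the next step gives (m, d) = (42, 42) again — its k=1 value — and the period has length 2.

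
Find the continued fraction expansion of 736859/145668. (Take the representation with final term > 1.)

736859 = 5×145668 + 8519
145668 = 17×8519 + 845
8519 = 10×845 + 69
845 = 12×69 + 17
69 = 4×17 + 1
17 = 17×1 + 0  (stop)
So 736859/145668 = [5; 17, 10, 12, 4, 17].

[5; 17, 10, 12, 4, 17]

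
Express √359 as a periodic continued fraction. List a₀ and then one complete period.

a₀ = ⌊√359⌋ = 18.
With m₀=0, d₀=1 and mₖ₊₁ = dₖaₖ − mₖ, dₖ₊₁ = (n − mₖ₊₁²)/dₖ, aₖ₊₁ = ⌊(a₀+mₖ₊₁)/dₖ₊₁⌋:
  k=1: m=18, d=35, a=1
  k=2: m=17, d=2, a=17
  k=3: m=17, d=35, a=1
  k=4: m=18, d=1, a=36
d=1 and a=2a₀=36 at k=4, so the next step gives (m, d) = (18, 35) again — its k=1 value — and the period has length 4.

[18; 1, 17, 1, 36]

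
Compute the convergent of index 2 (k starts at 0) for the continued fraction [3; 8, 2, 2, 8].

53/17

Using pₖ = aₖpₖ₋₁ + pₖ₋₂, qₖ = aₖqₖ₋₁ + qₖ₋₂ (with p₋₁=1, p₋₂=0, q₋₁=0, q₋₂=1):
  k=0: a=3, p=3, q=1
  k=1: a=8, p=25, q=8
  k=2: a=2, p=53, q=17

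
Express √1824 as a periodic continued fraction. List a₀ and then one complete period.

a₀ = ⌊√1824⌋ = 42.
With m₀=0, d₀=1 and mₖ₊₁ = dₖaₖ − mₖ, dₖ₊₁ = (n − mₖ₊₁²)/dₖ, aₖ₊₁ = ⌊(a₀+mₖ₊₁)/dₖ₊₁⌋:
  k=1: m=42, d=60, a=1
  k=2: m=18, d=25, a=2
  k=3: m=32, d=32, a=2
  k=4: m=32, d=25, a=2
  k=5: m=18, d=60, a=1
  k=6: m=42, d=1, a=84
d=1 and a=2a₀=84 at k=6, so the next step gives (m, d) = (42, 60) again — its k=1 value — and the period has length 6.

[42; 1, 2, 2, 2, 1, 84]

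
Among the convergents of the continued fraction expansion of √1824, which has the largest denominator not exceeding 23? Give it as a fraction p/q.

√1824 = [42; 1, 2, 2, 2, 1, 84, …] (period length 6).
Convergents:
  p_0/q_0 = 42/1
  p_1/q_1 = 43/1
  p_2/q_2 = 128/3
  p_3/q_3 = 299/7
  p_4/q_4 = 726/17
  p_5/q_5 = 1025/24
q_4 = 17 ≤ 23 < 24 = q_5, so the answer is 726/17.

726/17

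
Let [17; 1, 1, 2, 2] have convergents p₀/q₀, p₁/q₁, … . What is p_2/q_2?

Using pₖ = aₖpₖ₋₁ + pₖ₋₂, qₖ = aₖqₖ₋₁ + qₖ₋₂ (with p₋₁=1, p₋₂=0, q₋₁=0, q₋₂=1):
  k=0: a=17, p=17, q=1
  k=1: a=1, p=18, q=1
  k=2: a=1, p=35, q=2

35/2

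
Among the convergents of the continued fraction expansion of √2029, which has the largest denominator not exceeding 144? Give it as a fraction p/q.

√2029 = [45; 22, 1, 1, 22, 90, …] (period length 5).
Convergents:
  p_0/q_0 = 45/1
  p_1/q_1 = 991/22
  p_2/q_2 = 1036/23
  p_3/q_3 = 2027/45
  p_4/q_4 = 45630/1013
q_3 = 45 ≤ 144 < 1013 = q_4, so the answer is 2027/45.

2027/45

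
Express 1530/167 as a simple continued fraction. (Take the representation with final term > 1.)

[9; 6, 5, 2, 2]

1530 = 9·167 + 27
167 = 6·27 + 5
27 = 5·5 + 2
5 = 2·2 + 1
2 = 2·1 + 0  (stop)
So 1530/167 = [9; 6, 5, 2, 2].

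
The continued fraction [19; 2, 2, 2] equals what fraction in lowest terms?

233/12

Fold from the inside: start with 2/1.
  2 + 1/2 = 5/2
  2 + 2/5 = 12/5
  19 + 5/12 = 233/12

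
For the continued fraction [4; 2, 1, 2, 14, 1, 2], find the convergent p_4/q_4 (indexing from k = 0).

503/115

Using pₖ = aₖpₖ₋₁ + pₖ₋₂, qₖ = aₖqₖ₋₁ + qₖ₋₂ (with p₋₁=1, p₋₂=0, q₋₁=0, q₋₂=1):
  k=0: a=4, p=4, q=1
  k=1: a=2, p=9, q=2
  k=2: a=1, p=13, q=3
  k=3: a=2, p=35, q=8
  k=4: a=14, p=503, q=115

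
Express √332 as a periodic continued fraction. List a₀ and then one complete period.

[18; 4, 1, 1, 8, 1, 1, 4, 36]

a₀ = ⌊√332⌋ = 18.
With m₀=0, d₀=1 and mₖ₊₁ = dₖaₖ − mₖ, dₖ₊₁ = (n − mₖ₊₁²)/dₖ, aₖ₊₁ = ⌊(a₀+mₖ₊₁)/dₖ₊₁⌋:
  k=1: m=18, d=8, a=4
  k=2: m=14, d=17, a=1
  k=3: m=3, d=19, a=1
  k=4: m=16, d=4, a=8
  k=5: m=16, d=19, a=1
  k=6: m=3, d=17, a=1
  k=7: m=14, d=8, a=4
  k=8: m=18, d=1, a=36
d=1 and a=2a₀=36 at k=8, so the next step gives (m, d) = (18, 8) again — its k=1 value — and the period has length 8.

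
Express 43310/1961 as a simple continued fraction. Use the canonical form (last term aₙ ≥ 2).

[22; 11, 1, 2, 18, 3]

43310 = 22·1961 + 168
1961 = 11·168 + 113
168 = 1·113 + 55
113 = 2·55 + 3
55 = 18·3 + 1
3 = 3·1 + 0  (stop)
So 43310/1961 = [22; 11, 1, 2, 18, 3].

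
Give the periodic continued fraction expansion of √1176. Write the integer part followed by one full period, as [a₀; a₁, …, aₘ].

a₀ = ⌊√1176⌋ = 34.
With m₀=0, d₀=1 and mₖ₊₁ = dₖaₖ − mₖ, dₖ₊₁ = (n − mₖ₊₁²)/dₖ, aₖ₊₁ = ⌊(a₀+mₖ₊₁)/dₖ₊₁⌋:
  k=1: m=34, d=20, a=3
  k=2: m=26, d=25, a=2
  k=3: m=24, d=24, a=2
  k=4: m=24, d=25, a=2
  k=5: m=26, d=20, a=3
  k=6: m=34, d=1, a=68
d=1 and a=2a₀=68 at k=6, so the next step gives (m, d) = (34, 20) again — its k=1 value — and the period has length 6.

[34; 3, 2, 2, 2, 3, 68]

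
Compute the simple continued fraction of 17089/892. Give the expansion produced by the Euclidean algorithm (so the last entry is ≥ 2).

[19; 6, 3, 15, 3]

17089 = 19×892 + 141
892 = 6×141 + 46
141 = 3×46 + 3
46 = 15×3 + 1
3 = 3×1 + 0  (stop)
So 17089/892 = [19; 6, 3, 15, 3].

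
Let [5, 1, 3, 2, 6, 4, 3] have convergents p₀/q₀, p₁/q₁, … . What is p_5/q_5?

Using pₖ = aₖpₖ₋₁ + pₖ₋₂, qₖ = aₖqₖ₋₁ + qₖ₋₂ (with p₋₁=1, p₋₂=0, q₋₁=0, q₋₂=1):
  k=0: a=5, p=5, q=1
  k=1: a=1, p=6, q=1
  k=2: a=3, p=23, q=4
  k=3: a=2, p=52, q=9
  k=4: a=6, p=335, q=58
  k=5: a=4, p=1392, q=241

1392/241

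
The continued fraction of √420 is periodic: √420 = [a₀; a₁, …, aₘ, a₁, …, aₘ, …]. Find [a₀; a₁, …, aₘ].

[20; 2, 40]

a₀ = ⌊√420⌋ = 20.
With m₀=0, d₀=1 and mₖ₊₁ = dₖaₖ − mₖ, dₖ₊₁ = (n − mₖ₊₁²)/dₖ, aₖ₊₁ = ⌊(a₀+mₖ₊₁)/dₖ₊₁⌋:
  k=1: m=20, d=20, a=2
  k=2: m=20, d=1, a=40
d=1 and a=2a₀=40 at k=2, so the next step gives (m, d) = (20, 20) again — its k=1 value — and the period has length 2.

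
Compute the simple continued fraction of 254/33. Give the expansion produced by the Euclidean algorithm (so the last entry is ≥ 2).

[7; 1, 2, 3, 3]

254 = 7×33 + 23
33 = 1×23 + 10
23 = 2×10 + 3
10 = 3×3 + 1
3 = 3×1 + 0  (stop)
So 254/33 = [7; 1, 2, 3, 3].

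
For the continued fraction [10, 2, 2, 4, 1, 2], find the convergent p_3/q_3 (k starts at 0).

229/22

Using pₖ = aₖpₖ₋₁ + pₖ₋₂, qₖ = aₖqₖ₋₁ + qₖ₋₂ (with p₋₁=1, p₋₂=0, q₋₁=0, q₋₂=1):
  k=0: a=10, p=10, q=1
  k=1: a=2, p=21, q=2
  k=2: a=2, p=52, q=5
  k=3: a=4, p=229, q=22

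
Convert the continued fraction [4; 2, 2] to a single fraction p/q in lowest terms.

Fold from the inside: start with 2/1.
  2 + 1/2 = 5/2
  4 + 2/5 = 22/5

22/5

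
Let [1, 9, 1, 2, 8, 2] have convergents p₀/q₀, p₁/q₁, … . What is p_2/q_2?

Using pₖ = aₖpₖ₋₁ + pₖ₋₂, qₖ = aₖqₖ₋₁ + qₖ₋₂ (with p₋₁=1, p₋₂=0, q₋₁=0, q₋₂=1):
  k=0: a=1, p=1, q=1
  k=1: a=9, p=10, q=9
  k=2: a=1, p=11, q=10

11/10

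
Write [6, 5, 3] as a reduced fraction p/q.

99/16

Fold from the inside: start with 3/1.
  5 + 1/3 = 16/3
  6 + 3/16 = 99/16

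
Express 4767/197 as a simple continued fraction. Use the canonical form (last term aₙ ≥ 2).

4767 = 24·197 + 39
197 = 5·39 + 2
39 = 19·2 + 1
2 = 2·1 + 0  (stop)
So 4767/197 = [24; 5, 19, 2].

[24; 5, 19, 2]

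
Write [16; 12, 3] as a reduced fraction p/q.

595/37

Fold from the inside: start with 3/1.
  12 + 1/3 = 37/3
  16 + 3/37 = 595/37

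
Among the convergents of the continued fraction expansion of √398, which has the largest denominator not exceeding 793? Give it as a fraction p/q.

√398 = [19; 1, 18, 1, 38, …] (period length 4).
Convergents:
  p_0/q_0 = 19/1
  p_1/q_1 = 20/1
  p_2/q_2 = 379/19
  p_3/q_3 = 399/20
  p_4/q_4 = 15541/779
  p_5/q_5 = 15940/799
q_4 = 779 ≤ 793 < 799 = q_5, so the answer is 15541/779.

15541/779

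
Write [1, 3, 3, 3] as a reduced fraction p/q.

Fold from the inside: start with 3/1.
  3 + 1/3 = 10/3
  3 + 3/10 = 33/10
  1 + 10/33 = 43/33

43/33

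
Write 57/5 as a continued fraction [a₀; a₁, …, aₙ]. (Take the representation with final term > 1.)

[11; 2, 2]

57 = 11·5 + 2
5 = 2·2 + 1
2 = 2·1 + 0  (stop)
So 57/5 = [11; 2, 2].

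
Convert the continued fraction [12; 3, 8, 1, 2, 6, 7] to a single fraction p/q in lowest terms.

45329/3679

Using pₖ = aₖpₖ₋₁ + pₖ₋₂ and qₖ = aₖqₖ₋₁ + qₖ₋₂:
  k=0: a=12, p=12, q=1
  k=1: a=3, p=37, q=3
  k=2: a=8, p=308, q=25
  k=3: a=1, p=345, q=28
  k=4: a=2, p=998, q=81
  k=5: a=6, p=6333, q=514
  k=6: a=7, p=45329, q=3679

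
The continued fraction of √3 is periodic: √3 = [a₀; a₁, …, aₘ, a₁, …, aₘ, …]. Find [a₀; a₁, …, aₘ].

a₀ = ⌊√3⌋ = 1.
With m₀=0, d₀=1 and mₖ₊₁ = dₖaₖ − mₖ, dₖ₊₁ = (n − mₖ₊₁²)/dₖ, aₖ₊₁ = ⌊(a₀+mₖ₊₁)/dₖ₊₁⌋:
  k=1: m=1, d=2, a=1
  k=2: m=1, d=1, a=2
d=1 and a=2a₀=2 at k=2, so the next step gives (m, d) = (1, 2) again — its k=1 value — and the period has length 2.

[1; 1, 2]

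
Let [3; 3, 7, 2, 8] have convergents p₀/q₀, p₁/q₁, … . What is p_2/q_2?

Using pₖ = aₖpₖ₋₁ + pₖ₋₂, qₖ = aₖqₖ₋₁ + qₖ₋₂ (with p₋₁=1, p₋₂=0, q₋₁=0, q₋₂=1):
  k=0: a=3, p=3, q=1
  k=1: a=3, p=10, q=3
  k=2: a=7, p=73, q=22

73/22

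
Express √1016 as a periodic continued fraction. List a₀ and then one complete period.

[31; 1, 6, 1, 62]

a₀ = ⌊√1016⌋ = 31.
With m₀=0, d₀=1 and mₖ₊₁ = dₖaₖ − mₖ, dₖ₊₁ = (n − mₖ₊₁²)/dₖ, aₖ₊₁ = ⌊(a₀+mₖ₊₁)/dₖ₊₁⌋:
  k=1: m=31, d=55, a=1
  k=2: m=24, d=8, a=6
  k=3: m=24, d=55, a=1
  k=4: m=31, d=1, a=62
d=1 and a=2a₀=62 at k=4, so the next step gives (m, d) = (31, 55) again — its k=1 value — and the period has length 4.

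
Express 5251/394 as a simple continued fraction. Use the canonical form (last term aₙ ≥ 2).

[13; 3, 18, 2, 3]

5251 = 13·394 + 129
394 = 3·129 + 7
129 = 18·7 + 3
7 = 2·3 + 1
3 = 3·1 + 0  (stop)
So 5251/394 = [13; 3, 18, 2, 3].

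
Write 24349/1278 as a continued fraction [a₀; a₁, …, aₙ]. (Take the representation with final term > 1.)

24349 = 19·1278 + 67
1278 = 19·67 + 5
67 = 13·5 + 2
5 = 2·2 + 1
2 = 2·1 + 0  (stop)
So 24349/1278 = [19; 19, 13, 2, 2].

[19; 19, 13, 2, 2]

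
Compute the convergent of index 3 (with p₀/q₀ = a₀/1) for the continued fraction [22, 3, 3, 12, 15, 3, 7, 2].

2743/123

Using pₖ = aₖpₖ₋₁ + pₖ₋₂, qₖ = aₖqₖ₋₁ + qₖ₋₂ (with p₋₁=1, p₋₂=0, q₋₁=0, q₋₂=1):
  k=0: a=22, p=22, q=1
  k=1: a=3, p=67, q=3
  k=2: a=3, p=223, q=10
  k=3: a=12, p=2743, q=123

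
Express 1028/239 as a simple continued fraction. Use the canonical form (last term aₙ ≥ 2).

1028 = 4·239 + 72
239 = 3·72 + 23
72 = 3·23 + 3
23 = 7·3 + 2
3 = 1·2 + 1
2 = 2·1 + 0  (stop)
So 1028/239 = [4; 3, 3, 7, 1, 2].

[4; 3, 3, 7, 1, 2]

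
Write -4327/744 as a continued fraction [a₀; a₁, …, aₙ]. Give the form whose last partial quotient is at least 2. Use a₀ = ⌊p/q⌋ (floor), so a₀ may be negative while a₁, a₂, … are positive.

-4327 = -6·744 + 137
744 = 5·137 + 59
137 = 2·59 + 19
59 = 3·19 + 2
19 = 9·2 + 1
2 = 2·1 + 0  (stop)
So -4327/744 = [-6; 5, 2, 3, 9, 2].

[-6; 5, 2, 3, 9, 2]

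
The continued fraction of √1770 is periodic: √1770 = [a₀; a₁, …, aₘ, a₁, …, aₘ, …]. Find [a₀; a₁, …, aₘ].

[42; 14, 84]

a₀ = ⌊√1770⌋ = 42.
With m₀=0, d₀=1 and mₖ₊₁ = dₖaₖ − mₖ, dₖ₊₁ = (n − mₖ₊₁²)/dₖ, aₖ₊₁ = ⌊(a₀+mₖ₊₁)/dₖ₊₁⌋:
  k=1: m=42, d=6, a=14
  k=2: m=42, d=1, a=84
d=1 and a=2a₀=84 at k=2, so the next step gives (m, d) = (42, 6) again — its k=1 value — and the period has length 2.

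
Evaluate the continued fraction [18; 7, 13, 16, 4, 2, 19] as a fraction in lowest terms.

4760516/262413

Using pₖ = aₖpₖ₋₁ + pₖ₋₂ and qₖ = aₖqₖ₋₁ + qₖ₋₂:
  k=0: a=18, p=18, q=1
  k=1: a=7, p=127, q=7
  k=2: a=13, p=1669, q=92
  k=3: a=16, p=26831, q=1479
  k=4: a=4, p=108993, q=6008
  k=5: a=2, p=244817, q=13495
  k=6: a=19, p=4760516, q=262413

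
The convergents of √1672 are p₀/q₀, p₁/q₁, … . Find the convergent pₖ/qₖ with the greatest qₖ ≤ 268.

√1672 = [40; 1, 8, 10, 8, 1, 80, …] (period length 6).
Convergents:
  p_0/q_0 = 40/1
  p_1/q_1 = 41/1
  p_2/q_2 = 368/9
  p_3/q_3 = 3721/91
  p_4/q_4 = 30136/737
q_3 = 91 ≤ 268 < 737 = q_4, so the answer is 3721/91.

3721/91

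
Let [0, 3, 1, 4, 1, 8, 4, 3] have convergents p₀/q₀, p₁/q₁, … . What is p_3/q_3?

5/19

Using pₖ = aₖpₖ₋₁ + pₖ₋₂, qₖ = aₖqₖ₋₁ + qₖ₋₂ (with p₋₁=1, p₋₂=0, q₋₁=0, q₋₂=1):
  k=0: a=0, p=0, q=1
  k=1: a=3, p=1, q=3
  k=2: a=1, p=1, q=4
  k=3: a=4, p=5, q=19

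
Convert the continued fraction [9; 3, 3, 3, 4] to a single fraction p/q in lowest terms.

Fold from the inside: start with 4/1.
  3 + 1/4 = 13/4
  3 + 4/13 = 43/13
  3 + 13/43 = 142/43
  9 + 43/142 = 1321/142

1321/142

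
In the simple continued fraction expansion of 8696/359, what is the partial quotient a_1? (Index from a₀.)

4

8696 = 24·359 + 80   →  a_0 = 24
359 = 4·80 + 39   →  a_1 = 4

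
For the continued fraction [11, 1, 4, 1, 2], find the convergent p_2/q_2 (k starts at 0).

Using pₖ = aₖpₖ₋₁ + pₖ₋₂, qₖ = aₖqₖ₋₁ + qₖ₋₂ (with p₋₁=1, p₋₂=0, q₋₁=0, q₋₂=1):
  k=0: a=11, p=11, q=1
  k=1: a=1, p=12, q=1
  k=2: a=4, p=59, q=5

59/5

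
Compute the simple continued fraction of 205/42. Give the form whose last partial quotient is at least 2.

205 = 4·42 + 37
42 = 1·37 + 5
37 = 7·5 + 2
5 = 2·2 + 1
2 = 2·1 + 0  (stop)
So 205/42 = [4; 1, 7, 2, 2].

[4; 1, 7, 2, 2]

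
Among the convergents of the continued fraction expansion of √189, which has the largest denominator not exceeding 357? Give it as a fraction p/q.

4523/329

√189 = [13; 1, 2, 1, 26, …] (period length 4).
Convergents:
  p_0/q_0 = 13/1
  p_1/q_1 = 14/1
  p_2/q_2 = 41/3
  p_3/q_3 = 55/4
  p_4/q_4 = 1471/107
  p_5/q_5 = 1526/111
  p_6/q_6 = 4523/329
  p_7/q_7 = 6049/440
q_6 = 329 ≤ 357 < 440 = q_7, so the answer is 4523/329.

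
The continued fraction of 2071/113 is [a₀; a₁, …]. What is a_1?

2071 = 18·113 + 37   →  a_0 = 18
113 = 3·37 + 2   →  a_1 = 3

3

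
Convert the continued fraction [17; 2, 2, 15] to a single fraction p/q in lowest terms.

1340/77

Fold from the inside: start with 15/1.
  2 + 1/15 = 31/15
  2 + 15/31 = 77/31
  17 + 31/77 = 1340/77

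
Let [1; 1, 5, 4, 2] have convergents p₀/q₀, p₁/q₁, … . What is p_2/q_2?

Using pₖ = aₖpₖ₋₁ + pₖ₋₂, qₖ = aₖqₖ₋₁ + qₖ₋₂ (with p₋₁=1, p₋₂=0, q₋₁=0, q₋₂=1):
  k=0: a=1, p=1, q=1
  k=1: a=1, p=2, q=1
  k=2: a=5, p=11, q=6

11/6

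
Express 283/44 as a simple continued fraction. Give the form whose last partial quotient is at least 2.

[6; 2, 3, 6]

283 = 6*44 + 19
44 = 2*19 + 6
19 = 3*6 + 1
6 = 6*1 + 0  (stop)
So 283/44 = [6; 2, 3, 6].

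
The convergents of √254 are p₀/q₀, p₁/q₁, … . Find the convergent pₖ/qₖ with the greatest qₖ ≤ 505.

√254 = [15; 1, 14, 1, 30, …] (period length 4).
Convergents:
  p_0/q_0 = 15/1
  p_1/q_1 = 16/1
  p_2/q_2 = 239/15
  p_3/q_3 = 255/16
  p_4/q_4 = 7889/495
  p_5/q_5 = 8144/511
q_4 = 495 ≤ 505 < 511 = q_5, so the answer is 7889/495.

7889/495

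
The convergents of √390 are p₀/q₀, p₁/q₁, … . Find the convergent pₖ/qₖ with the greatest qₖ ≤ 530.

9341/473

√390 = [19; 1, 2, 1, 38, …] (period length 4).
Convergents:
  p_0/q_0 = 19/1
  p_1/q_1 = 20/1
  p_2/q_2 = 59/3
  p_3/q_3 = 79/4
  p_4/q_4 = 3061/155
  p_5/q_5 = 3140/159
  p_6/q_6 = 9341/473
  p_7/q_7 = 12481/632
q_6 = 473 ≤ 530 < 632 = q_7, so the answer is 9341/473.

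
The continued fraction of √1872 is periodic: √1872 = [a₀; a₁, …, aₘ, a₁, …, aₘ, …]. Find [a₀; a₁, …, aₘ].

a₀ = ⌊√1872⌋ = 43.

[43; 3, 1, 3, 86]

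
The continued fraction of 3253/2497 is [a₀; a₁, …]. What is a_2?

3

3253 = 1·2497 + 756   →  a_0 = 1
2497 = 3·756 + 229   →  a_1 = 3
756 = 3·229 + 69   →  a_2 = 3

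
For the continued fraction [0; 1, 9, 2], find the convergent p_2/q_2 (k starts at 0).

Using pₖ = aₖpₖ₋₁ + pₖ₋₂, qₖ = aₖqₖ₋₁ + qₖ₋₂ (with p₋₁=1, p₋₂=0, q₋₁=0, q₋₂=1):
  k=0: a=0, p=0, q=1
  k=1: a=1, p=1, q=1
  k=2: a=9, p=9, q=10

9/10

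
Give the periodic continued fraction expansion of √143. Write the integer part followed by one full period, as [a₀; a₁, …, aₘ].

a₀ = ⌊√143⌋ = 11.
With m₀=0, d₀=1 and mₖ₊₁ = dₖaₖ − mₖ, dₖ₊₁ = (n − mₖ₊₁²)/dₖ, aₖ₊₁ = ⌊(a₀+mₖ₊₁)/dₖ₊₁⌋:
  k=1: m=11, d=22, a=1
  k=2: m=11, d=1, a=22
d=1 and a=2a₀=22 at k=2, so the next step gives (m, d) = (11, 22) again — its k=1 value — and the period has length 2.

[11; 1, 22]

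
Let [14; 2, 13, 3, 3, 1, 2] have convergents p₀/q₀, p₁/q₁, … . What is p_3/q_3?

Using pₖ = aₖpₖ₋₁ + pₖ₋₂, qₖ = aₖqₖ₋₁ + qₖ₋₂ (with p₋₁=1, p₋₂=0, q₋₁=0, q₋₂=1):
  k=0: a=14, p=14, q=1
  k=1: a=2, p=29, q=2
  k=2: a=13, p=391, q=27
  k=3: a=3, p=1202, q=83

1202/83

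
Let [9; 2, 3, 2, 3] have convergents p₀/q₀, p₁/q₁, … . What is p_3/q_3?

151/16

Using pₖ = aₖpₖ₋₁ + pₖ₋₂, qₖ = aₖqₖ₋₁ + qₖ₋₂ (with p₋₁=1, p₋₂=0, q₋₁=0, q₋₂=1):
  k=0: a=9, p=9, q=1
  k=1: a=2, p=19, q=2
  k=2: a=3, p=66, q=7
  k=3: a=2, p=151, q=16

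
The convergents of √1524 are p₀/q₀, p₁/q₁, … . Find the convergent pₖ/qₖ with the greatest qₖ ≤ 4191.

79209/2029

√1524 = [39; 26, 78, …] (period length 2).
Convergents:
  p_0/q_0 = 39/1
  p_1/q_1 = 1015/26
  p_2/q_2 = 79209/2029
  p_3/q_3 = 2060449/52780
q_2 = 2029 ≤ 4191 < 52780 = q_3, so the answer is 79209/2029.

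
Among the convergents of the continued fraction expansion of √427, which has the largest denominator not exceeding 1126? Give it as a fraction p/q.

√427 = [20; 1, 1, 1, 40, …] (period length 4).
Convergents:
  p_0/q_0 = 20/1
  p_1/q_1 = 21/1
  p_2/q_2 = 41/2
  p_3/q_3 = 62/3
  p_4/q_4 = 2521/122
  p_5/q_5 = 2583/125
  p_6/q_6 = 5104/247
  p_7/q_7 = 7687/372
  p_8/q_8 = 312584/15127
q_7 = 372 ≤ 1126 < 15127 = q_8, so the answer is 7687/372.

7687/372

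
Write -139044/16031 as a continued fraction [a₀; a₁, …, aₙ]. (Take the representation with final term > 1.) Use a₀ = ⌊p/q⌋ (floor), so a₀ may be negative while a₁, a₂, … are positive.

-139044 = -9·16031 + 5235
16031 = 3·5235 + 326
5235 = 16·326 + 19
326 = 17·19 + 3
19 = 6·3 + 1
3 = 3·1 + 0  (stop)
So -139044/16031 = [-9; 3, 16, 17, 6, 3].

[-9; 3, 16, 17, 6, 3]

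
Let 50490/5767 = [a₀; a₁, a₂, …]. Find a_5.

50490 = 8·5767 + 4354   →  a_0 = 8
5767 = 1·4354 + 1413   →  a_1 = 1
4354 = 3·1413 + 115   →  a_2 = 3
1413 = 12·115 + 33   →  a_3 = 12
115 = 3·33 + 16   →  a_4 = 3
33 = 2·16 + 1   →  a_5 = 2

2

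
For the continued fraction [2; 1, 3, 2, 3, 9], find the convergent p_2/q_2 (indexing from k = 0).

11/4

Using pₖ = aₖpₖ₋₁ + pₖ₋₂, qₖ = aₖqₖ₋₁ + qₖ₋₂ (with p₋₁=1, p₋₂=0, q₋₁=0, q₋₂=1):
  k=0: a=2, p=2, q=1
  k=1: a=1, p=3, q=1
  k=2: a=3, p=11, q=4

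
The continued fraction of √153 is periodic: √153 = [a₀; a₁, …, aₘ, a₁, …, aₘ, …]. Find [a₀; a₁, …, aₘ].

a₀ = ⌊√153⌋ = 12.

[12; 2, 1, 2, 2, 2, 1, 2, 24]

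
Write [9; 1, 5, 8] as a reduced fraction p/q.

Using pₖ = aₖpₖ₋₁ + pₖ₋₂ and qₖ = aₖqₖ₋₁ + qₖ₋₂:
  k=0: a=9, p=9, q=1
  k=1: a=1, p=10, q=1
  k=2: a=5, p=59, q=6
  k=3: a=8, p=482, q=49

482/49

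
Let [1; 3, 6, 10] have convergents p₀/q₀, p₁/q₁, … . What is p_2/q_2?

Using pₖ = aₖpₖ₋₁ + pₖ₋₂, qₖ = aₖqₖ₋₁ + qₖ₋₂ (with p₋₁=1, p₋₂=0, q₋₁=0, q₋₂=1):
  k=0: a=1, p=1, q=1
  k=1: a=3, p=4, q=3
  k=2: a=6, p=25, q=19

25/19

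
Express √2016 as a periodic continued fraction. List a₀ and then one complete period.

a₀ = ⌊√2016⌋ = 44.
With m₀=0, d₀=1 and mₖ₊₁ = dₖaₖ − mₖ, dₖ₊₁ = (n − mₖ₊₁²)/dₖ, aₖ₊₁ = ⌊(a₀+mₖ₊₁)/dₖ₊₁⌋:
  k=1: m=44, d=80, a=1
  k=2: m=36, d=9, a=8
  k=3: m=36, d=80, a=1
  k=4: m=44, d=1, a=88
d=1 and a=2a₀=88 at k=4, so the next step gives (m, d) = (44, 80) again — its k=1 value — and the period has length 4.

[44; 1, 8, 1, 88]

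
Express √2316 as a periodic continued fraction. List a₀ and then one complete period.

[48; 8, 96]

a₀ = ⌊√2316⌋ = 48.
With m₀=0, d₀=1 and mₖ₊₁ = dₖaₖ − mₖ, dₖ₊₁ = (n − mₖ₊₁²)/dₖ, aₖ₊₁ = ⌊(a₀+mₖ₊₁)/dₖ₊₁⌋:
  k=1: m=48, d=12, a=8
  k=2: m=48, d=1, a=96
d=1 and a=2a₀=96 at k=2, so the next step gives (m, d) = (48, 12) again — its k=1 value — and the period has length 2.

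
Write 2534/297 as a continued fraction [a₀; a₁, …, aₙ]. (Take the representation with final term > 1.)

2534 = 8*297 + 158
297 = 1*158 + 139
158 = 1*139 + 19
139 = 7*19 + 6
19 = 3*6 + 1
6 = 6*1 + 0  (stop)
So 2534/297 = [8; 1, 1, 7, 3, 6].

[8; 1, 1, 7, 3, 6]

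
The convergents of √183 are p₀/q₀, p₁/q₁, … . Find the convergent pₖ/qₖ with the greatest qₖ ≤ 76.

√183 = [13; 1, 1, 8, 1, 1, 26, …] (period length 6).
Convergents:
  p_0/q_0 = 13/1
  p_1/q_1 = 14/1
  p_2/q_2 = 27/2
  p_3/q_3 = 230/17
  p_4/q_4 = 257/19
  p_5/q_5 = 487/36
  p_6/q_6 = 12919/955
q_5 = 36 ≤ 76 < 955 = q_6, so the answer is 487/36.

487/36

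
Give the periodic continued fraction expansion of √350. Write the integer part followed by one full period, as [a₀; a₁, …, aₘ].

a₀ = ⌊√350⌋ = 18.
With m₀=0, d₀=1 and mₖ₊₁ = dₖaₖ − mₖ, dₖ₊₁ = (n − mₖ₊₁²)/dₖ, aₖ₊₁ = ⌊(a₀+mₖ₊₁)/dₖ₊₁⌋:
  k=1: m=18, d=26, a=1
  k=2: m=8, d=11, a=2
  k=3: m=14, d=14, a=2
  k=4: m=14, d=11, a=2
  k=5: m=8, d=26, a=1
  k=6: m=18, d=1, a=36
d=1 and a=2a₀=36 at k=6, so the next step gives (m, d) = (18, 26) again — its k=1 value — and the period has length 6.

[18; 1, 2, 2, 2, 1, 36]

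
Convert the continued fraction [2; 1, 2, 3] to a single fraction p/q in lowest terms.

27/10

Fold from the inside: start with 3/1.
  2 + 1/3 = 7/3
  1 + 3/7 = 10/7
  2 + 7/10 = 27/10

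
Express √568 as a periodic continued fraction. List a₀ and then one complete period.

a₀ = ⌊√568⌋ = 23.
With m₀=0, d₀=1 and mₖ₊₁ = dₖaₖ − mₖ, dₖ₊₁ = (n − mₖ₊₁²)/dₖ, aₖ₊₁ = ⌊(a₀+mₖ₊₁)/dₖ₊₁⌋:
  k=1: m=23, d=39, a=1
  k=2: m=16, d=8, a=4
  k=3: m=16, d=39, a=1
  k=4: m=23, d=1, a=46
d=1 and a=2a₀=46 at k=4, so the next step gives (m, d) = (23, 39) again — its k=1 value — and the period has length 4.

[23; 1, 4, 1, 46]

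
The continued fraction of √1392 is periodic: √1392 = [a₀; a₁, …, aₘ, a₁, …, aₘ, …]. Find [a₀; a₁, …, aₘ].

[37; 3, 4, 3, 74]

a₀ = ⌊√1392⌋ = 37.
With m₀=0, d₀=1 and mₖ₊₁ = dₖaₖ − mₖ, dₖ₊₁ = (n − mₖ₊₁²)/dₖ, aₖ₊₁ = ⌊(a₀+mₖ₊₁)/dₖ₊₁⌋:
  k=1: m=37, d=23, a=3
  k=2: m=32, d=16, a=4
  k=3: m=32, d=23, a=3
  k=4: m=37, d=1, a=74
d=1 and a=2a₀=74 at k=4, so the next step gives (m, d) = (37, 23) again — its k=1 value — and the period has length 4.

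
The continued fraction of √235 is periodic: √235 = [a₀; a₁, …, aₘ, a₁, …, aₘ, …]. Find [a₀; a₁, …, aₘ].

[15; 3, 30]

a₀ = ⌊√235⌋ = 15.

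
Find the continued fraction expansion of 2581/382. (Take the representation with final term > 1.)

[6; 1, 3, 9, 3, 3]

2581 = 6×382 + 289
382 = 1×289 + 93
289 = 3×93 + 10
93 = 9×10 + 3
10 = 3×3 + 1
3 = 3×1 + 0  (stop)
So 2581/382 = [6; 1, 3, 9, 3, 3].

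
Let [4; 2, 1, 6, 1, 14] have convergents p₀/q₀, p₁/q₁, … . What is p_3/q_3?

Using pₖ = aₖpₖ₋₁ + pₖ₋₂, qₖ = aₖqₖ₋₁ + qₖ₋₂ (with p₋₁=1, p₋₂=0, q₋₁=0, q₋₂=1):
  k=0: a=4, p=4, q=1
  k=1: a=2, p=9, q=2
  k=2: a=1, p=13, q=3
  k=3: a=6, p=87, q=20

87/20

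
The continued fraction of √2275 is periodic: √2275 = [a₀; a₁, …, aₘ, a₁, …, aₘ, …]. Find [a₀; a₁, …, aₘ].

a₀ = ⌊√2275⌋ = 47.
With m₀=0, d₀=1 and mₖ₊₁ = dₖaₖ − mₖ, dₖ₊₁ = (n − mₖ₊₁²)/dₖ, aₖ₊₁ = ⌊(a₀+mₖ₊₁)/dₖ₊₁⌋:
  k=1: m=47, d=66, a=1
  k=2: m=19, d=29, a=2
  k=3: m=39, d=26, a=3
  k=4: m=39, d=29, a=2
  k=5: m=19, d=66, a=1
  k=6: m=47, d=1, a=94
d=1 and a=2a₀=94 at k=6, so the next step gives (m, d) = (47, 66) again — its k=1 value — and the period has length 6.

[47; 1, 2, 3, 2, 1, 94]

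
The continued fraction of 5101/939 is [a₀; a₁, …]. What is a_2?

5101 = 5·939 + 406   →  a_0 = 5
939 = 2·406 + 127   →  a_1 = 2
406 = 3·127 + 25   →  a_2 = 3

3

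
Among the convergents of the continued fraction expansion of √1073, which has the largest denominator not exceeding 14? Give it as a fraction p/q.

√1073 = [32; 1, 3, 9, 9, 3, 1, 64, …] (period length 7).
Convergents:
  p_0/q_0 = 32/1
  p_1/q_1 = 33/1
  p_2/q_2 = 131/4
  p_3/q_3 = 1212/37
q_2 = 4 ≤ 14 < 37 = q_3, so the answer is 131/4.

131/4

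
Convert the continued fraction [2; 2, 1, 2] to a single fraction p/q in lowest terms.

19/8

Fold from the inside: start with 2/1.
  1 + 1/2 = 3/2
  2 + 2/3 = 8/3
  2 + 3/8 = 19/8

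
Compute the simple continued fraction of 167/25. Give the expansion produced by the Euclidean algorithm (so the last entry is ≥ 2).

[6; 1, 2, 8]

167 = 6·25 + 17
25 = 1·17 + 8
17 = 2·8 + 1
8 = 8·1 + 0  (stop)
So 167/25 = [6; 1, 2, 8].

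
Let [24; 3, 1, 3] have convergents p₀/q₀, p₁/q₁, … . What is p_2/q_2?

Using pₖ = aₖpₖ₋₁ + pₖ₋₂, qₖ = aₖqₖ₋₁ + qₖ₋₂ (with p₋₁=1, p₋₂=0, q₋₁=0, q₋₂=1):
  k=0: a=24, p=24, q=1
  k=1: a=3, p=73, q=3
  k=2: a=1, p=97, q=4

97/4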